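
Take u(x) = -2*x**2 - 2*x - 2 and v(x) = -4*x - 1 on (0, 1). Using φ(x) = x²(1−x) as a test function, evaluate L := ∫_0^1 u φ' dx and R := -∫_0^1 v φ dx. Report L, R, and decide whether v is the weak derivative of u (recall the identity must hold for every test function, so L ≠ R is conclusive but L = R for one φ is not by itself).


LHS = 11/30, RHS = 17/60. No, v is not the weak derivative of u.

u(x) = -2*x**2 - 2*x - 2, classical derivative u'(x) = -4*x - 2.
φ(x) = x²(1−x), so φ'(x) = x*(2 - 3*x).
Note φ(0) = φ(1) = 0, so the boundary term u·φ vanishes.
LHS = ∫_0^1 u(x) φ'(x) dx = ∫_0^1 (6*x^4 + 2*x^3 + 2*x^2 - 4*x) dx. Term by term:
  ∫_0^1 6*x^4 dx = 6/5;  ∫_0^1 2*x^3 dx = 1/2;  ∫_0^1 2*x^2 dx = 2/3;
  ∫_0^1 -4*x dx = -2.
Sum: 6/5 + 1/2 + 2/3 − 2 = 11/30.
So LHS = 11/30.
∫_0^1 v(x) φ(x) dx = ∫_0^1 (4*x^4 - 3*x^3 - x^2) dx. Term by term:
  ∫_0^1 4*x^4 dx = 4/5;  ∫_0^1 -3*x^3 dx = -3/4;  ∫_0^1 -x^2 dx = -1/3.
Sum: 4/5 − 3/4 − 1/3 = -17/60.
So RHS = -∫_0^1 v(x) φ(x) dx = 17/60.
LHS − RHS = 1/12 ≠ 0, so the identity fails.
(For a valid weak derivative the identity must hold for EVERY test function, in particular this one. The failure shows v is NOT the weak derivative of u.)
Correct weak derivative would be u'(x) = -4*x - 2.


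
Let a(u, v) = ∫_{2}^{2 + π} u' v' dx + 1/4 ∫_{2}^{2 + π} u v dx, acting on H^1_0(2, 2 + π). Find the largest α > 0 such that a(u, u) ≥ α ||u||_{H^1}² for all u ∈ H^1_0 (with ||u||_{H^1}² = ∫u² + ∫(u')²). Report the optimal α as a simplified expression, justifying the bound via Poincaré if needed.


α = 5/8

Coercivity of a(·,·) on H^1_0(2, 2 + π) means a(u, u) ≥ α ||u||_{H^1}² for every u ∈ H^1_0.
The interval has length L = π, and Poincaré/coercivity depend only on L. Here a(u, u) = ∫(u')² + (1/4)·∫u².
Here 0 < c = 1/4 < 1. The condition a(u,u) ≥ α||u||_{H^1}² reads (1−α)∫(u')² ≥ (α−c)∫u². Any admissible α is ≤ 1 (rapidly oscillating u have ∫u²/∫(u')² → 0), and α = 1 would force 0 ≥ (1−c)∫u², impossible since c < 1; so 1−α > 0. By the sharp Poincaré inequality on H^1_0 of an interval of length L, ∫(u')² ≥ (π/L)²∫u² with equality for the first sine mode sin(π(x−x₀)/L) (x₀ the left endpoint), so the inequality holds for all u iff (1−α)(π/L)² ≥ α − c, i.e. α ≤ ((π/L)² + c)/((π/L)² + 1) = (1 + c(L/π)²)/(1 + (L/π)²). With (π/L)² = 1 and c = 1/4, the largest admissible constant is α = ((π/L)² + c)/((π/L)² + 1).
Simplifying, α = 5/8.


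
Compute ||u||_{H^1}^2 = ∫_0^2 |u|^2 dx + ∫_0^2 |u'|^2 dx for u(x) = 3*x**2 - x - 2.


||u||_{H^1}^2 = 1414/15

The H^1 norm (squared) on an interval (0, L) is
  ||u||_{H^1}^2 = ∫_0^L u(x)^2 dx + ∫_0^L u'(x)^2 dx.
Compute u'(x) = 6*x - 1.
Then u(x)^2 = 9*x**4 - 6*x**3 - 11*x**2 + 4*x + 4 and u'(x)^2 = 36*x**2 - 12*x + 1.
Integrate each monomial from 0 to 2 using ∫_0^2 c·x^n dx = c·2^(n+1)/(n+1):
  ∫_0^2 u(x)^2 dx = ∫_0^2 (9*x^4 - 6*x^3 - 11*x^2 + 4*x + 4) dx. Term by term:
    ∫_0^2 9*x^4 dx = 288/5;  ∫_0^2 -6*x^3 dx = -24;  ∫_0^2 -11*x^2 dx = -88/3;
    ∫_0^2 4*x dx = 8;  ∫_0^2 4 dx = 8.
  Sum: 288/5 − 24 − 88/3 + 8 + 8 = 304/15.
  ∫_0^2 u'(x)^2 dx = ∫_0^2 (36*x^2 - 12*x + 1) dx. Term by term:
    ∫_0^2 36*x^2 dx = 96;  ∫_0^2 -12*x dx = -24;  ∫_0^2 1 dx = 2.
  Sum: 96 − 24 + 2 = 74.
Adding: ||u||_{H^1}^2 = 304/15 + 74 = 1414/15.


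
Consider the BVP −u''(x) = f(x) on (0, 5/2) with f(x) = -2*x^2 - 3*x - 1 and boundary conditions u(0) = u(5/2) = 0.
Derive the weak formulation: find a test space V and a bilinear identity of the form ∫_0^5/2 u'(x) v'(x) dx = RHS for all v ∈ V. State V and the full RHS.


V = H^1_0(0, 5/2) (so v(0) = v(5/2) = 0); weak form: ∫_0^5/2 u'v' dx = ∫_0^5/2 (-2*x^2 - 3*x - 1) v dx for all v ∈ V.

Multiply both sides by a test function v and integrate from 0 to 5/2:
  ∫_0^5/2 −u''(x) v(x) dx = ∫_0^5/2 f(x) v(x) dx.
Integrate the LHS by parts once:
  ∫_0^5/2 −u'' v dx = −[u'(x) v(x)]_0^5/2 + ∫_0^5/2 u'(x) v'(x) dx.
Thus ∫_0^5/2 u'(x) v'(x) dx = ∫_0^5/2 f(x) v(x) dx + [u'(x) v(x)]_0^5/2.
Choose V so that boundary terms are either known or forced to vanish.
u is Dirichlet: u(0) = u(5/2) = 0. Let V = H^1_0(0, 5/2); then v(0) = v(5/2) = 0, and [u' v]_0^5/2 = 0.
Weak formulation: find u (satisfying any essential BC) such that ∫_0^5/2 u'(x) v'(x) dx = ∫_0^5/2 f v dx for all v ∈ V.
Substituting f(x) = -2*x^2 - 3*x - 1, the right-hand side is ∫_0^5/2 (-2*x^2 - 3*x - 1) v dx.


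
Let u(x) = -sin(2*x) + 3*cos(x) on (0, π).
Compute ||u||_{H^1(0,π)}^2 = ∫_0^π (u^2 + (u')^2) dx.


||u||_{H^1(0,π)}^2 = -16 + 23*π/2

u'(x) = -3*sin(x) - 2*cos(2*x).
Expand u² and (u')² and integrate term by term on (0, π), using: for integers n ≥ 1, ∫_0^π sin²(nx) dx = ∫_0^π cos²(nx) dx = π/2; for n ≠ n', ∫_0^π sin(nx)sin(n'x) dx = ∫_0^π cos(nx)cos(n'x) dx = 0; and by product-to-sum, ∫_0^π sin(nx)cos(n'x) dx = ½∫_0^π [sin((n+n')x) + sin((n−n')x)] dx, which is 0 when n+n' is even and 2n/(n²−n'²) when n+n' is odd (it need not vanish on (0, π)).
  u² squared terms: (-1)²·∫sin(2x)² dx = 1·π/2 = π/2;  (3)²·∫cos(x)² dx = 9·π/2 = 9*π/2.
  u² cross terms: 2·(-1)·(3)·∫sin(2x)·cos(x) dx = -6·(4/3) = -8.
  So ∫_0^π u² dx = π/2 + 9*π/2 − 8 = -8 + 5*π.
  (u')² squared terms: (-3)²·∫sin(x)² dx = 9·π/2 = 9*π/2;  (-2)²·∫cos(2x)² dx = 4·π/2 = 2*π.
  (u')² cross terms: 2·(-3)·(-2)·∫sin(x)·cos(2x) dx = 12·(-2/3) = -8.
  So ∫_0^π (u')² dx = 9*π/2 + 2*π − 8 = -8 + 13*π/2.
||u||_{H^1}^2 = (-8 + 5*π) + (-8 + 13*π/2) = -16 + 23*π/2.


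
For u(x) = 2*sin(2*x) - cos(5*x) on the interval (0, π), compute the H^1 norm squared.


||u||_{H^1(0,π)}^2 = 416/21 + 23*π

u'(x) = 5*sin(5*x) + 4*cos(2*x).
Expand u² and (u')² and integrate term by term on (0, π), using: for integers n ≥ 1, ∫_0^π sin²(nx) dx = ∫_0^π cos²(nx) dx = π/2; for n ≠ n', ∫_0^π sin(nx)sin(n'x) dx = ∫_0^π cos(nx)cos(n'x) dx = 0; and by product-to-sum, ∫_0^π sin(nx)cos(n'x) dx = ½∫_0^π [sin((n+n')x) + sin((n−n')x)] dx, which is 0 when n+n' is even and 2n/(n²−n'²) when n+n' is odd (it need not vanish on (0, π)).
  u² squared terms: (-1)²·∫cos(5x)² dx = 1·π/2 = π/2;  (2)²·∫sin(2x)² dx = 4·π/2 = 2*π.
  u² cross terms: 2·(-1)·(2)·∫cos(5x)·sin(2x) dx = -4·(-4/21) = 16/21.
  So ∫_0^π u² dx = π/2 + 2*π + 16/21 = 16/21 + 5*π/2.
  (u')² squared terms: (4)²·∫cos(2x)² dx = 16·π/2 = 8*π;  (5)²·∫sin(5x)² dx = 25·π/2 = 25*π/2.
  (u')² cross terms: 2·(4)·(5)·∫cos(2x)·sin(5x) dx = 40·(10/21) = 400/21.
  So ∫_0^π (u')² dx = 8*π + 25*π/2 + 400/21 = 400/21 + 41*π/2.
||u||_{H^1}^2 = (16/21 + 5*π/2) + (400/21 + 41*π/2) = 416/21 + 23*π.


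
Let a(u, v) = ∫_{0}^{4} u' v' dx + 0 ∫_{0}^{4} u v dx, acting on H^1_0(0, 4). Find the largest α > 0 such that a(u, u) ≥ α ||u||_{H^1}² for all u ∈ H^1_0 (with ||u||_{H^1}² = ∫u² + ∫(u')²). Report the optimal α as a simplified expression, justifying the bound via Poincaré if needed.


α = π^2/(π^2 + 16)

Coercivity of a(·,·) on H^1_0(0, 4) means a(u, u) ≥ α ||u||_{H^1}² for every u ∈ H^1_0.
The interval has length L = 4, and Poincaré/coercivity depend only on L. Here a(u, u) = ∫(u')² + (0)·∫u².
Here c = 0, so a(u,u) = ∫(u')² alone. The condition a(u,u) ≥ α||u||_{H^1}² reads (1−α)∫(u')² ≥ (α−c)∫u². Any admissible α is ≤ 1 (rapidly oscillating u have ∫u²/∫(u')² → 0), and α = 1 would force 0 ≥ (1−c)∫u², impossible since c < 1; so 1−α > 0. By the sharp Poincaré inequality on H^1_0 of an interval of length L, ∫(u')² ≥ (π/L)²∫u² with equality for the first sine mode sin(π(x−x₀)/L) (x₀ the left endpoint), so the inequality holds for all u iff (1−α)(π/L)² ≥ α − c, i.e. α ≤ ((π/L)² + c)/((π/L)² + 1) = (1 + c(L/π)²)/(1 + (L/π)²). (Direct route, valid since c ≤ 0: Poincaré gives c∫u² ≥ c(L/π)²∫(u')², so a(u,u) ≥ (1 + c(L/π)²)∫(u')², while ||u||_{H^1}² ≤ (1 + (L/π)²)∫(u')²; dividing yields the same α.) With (π/L)² = π^2/16 and c = 0, the largest admissible constant is α = ((π/L)² + c)/((π/L)² + 1).
Simplifying, α = π^2/(π^2 + 16).


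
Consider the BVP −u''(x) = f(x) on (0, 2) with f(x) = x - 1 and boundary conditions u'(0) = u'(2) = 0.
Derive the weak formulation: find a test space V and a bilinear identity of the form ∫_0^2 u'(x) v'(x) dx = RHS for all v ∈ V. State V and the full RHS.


V = H^1(0, 2) (no boundary constraint on v; u is determined up to an additive constant); weak form: ∫_0^2 u'v' dx = ∫_0^2 (x - 1) v dx for all v ∈ V.

Multiply both sides by a test function v and integrate from 0 to 2:
  ∫_0^2 −u''(x) v(x) dx = ∫_0^2 f(x) v(x) dx.
Integrate the LHS by parts once:
  ∫_0^2 −u'' v dx = −[u'(x) v(x)]_0^2 + ∫_0^2 u'(x) v'(x) dx.
Thus ∫_0^2 u'(x) v'(x) dx = ∫_0^2 f(x) v(x) dx + [u'(x) v(x)]_0^2.
Choose V so that boundary terms are either known or forced to vanish.
u has homogeneous Neumann: u'(0) = u'(2) = 0. So [u' v]_0^2 = 0·v(2) − 0·v(0) = 0 for any v; take V = H^1(0, 2).
Weak formulation: find u (satisfying any essential BC) such that ∫_0^2 u'(x) v'(x) dx = ∫_0^2 f v dx for all v ∈ V (homogeneous Neumann, so boundary terms vanish).
Substituting f(x) = x - 1, the right-hand side is ∫_0^2 (x - 1) v dx.
Compatibility check (pure Neumann): taking v ≡ 1 ∈ V gives 0 = ∫_0^2 f dx + (0) − (0), i.e. ∫_0^2 f dx must equal u'(0) − u'(2) = 0. Indeed ∫_0^2 (x - 1) dx = 0, so the data are compatible. The solution is then unique only up to an additive constant (fix it e.g. by requiring ∫_0^2 u dx = 0).


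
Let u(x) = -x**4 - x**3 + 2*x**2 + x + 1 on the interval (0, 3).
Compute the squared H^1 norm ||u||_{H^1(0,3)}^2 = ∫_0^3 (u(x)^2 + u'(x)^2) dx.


||u||_{H^1}^2 = 1195113/140

The H^1 norm (squared) on an interval (0, L) is
  ||u||_{H^1}^2 = ∫_0^L u(x)^2 dx + ∫_0^L u'(x)^2 dx.
Compute u'(x) = -4*x**3 - 3*x**2 + 4*x + 1.
Then u(x)^2 = x**8 + 2*x**7 - 3*x**6 - 6*x**5 + 2*x**3 + 5*x**2 + 2*x + 1 and u'(x)^2 = 16*x**6 + 24*x**5 - 23*x**4 - 32*x**3 + 10*x**2 + 8*x + 1.
Integrate each monomial from 0 to 3 using ∫_0^3 c·x^n dx = c·3^(n+1)/(n+1):
  ∫_0^3 u(x)^2 dx = ∫_0^3 (x^8 + 2*x^7 - 3*x^6 - 6*x^5 + 2*x^3 + 5*x^2 + 2*x + 1) dx. Term by term:
    ∫_0^3 x^8 dx = 2187;  ∫_0^3 2*x^7 dx = 6561/4;  ∫_0^3 -3*x^6 dx = -6561/7;
    ∫_0^3 -6*x^5 dx = -729;  ∫_0^3 2*x^3 dx = 81/2;  ∫_0^3 5*x^2 dx = 45;
    ∫_0^3 2*x dx = 9;  ∫_0^3 1 dx = 3.
  Sum: 2187 + 6561/4 − 6561/7 − 729 + 81/2 + 45 + 9 + 3 = 63237/28.
  ∫_0^3 u'(x)^2 dx = ∫_0^3 (16*x^6 + 24*x^5 - 23*x^4 - 32*x^3 + 10*x^2 + 8*x + 1) dx. Term by term:
    ∫_0^3 16*x^6 dx = 34992/7;  ∫_0^3 24*x^5 dx = 2916;  ∫_0^3 -23*x^4 dx = -5589/5;
    ∫_0^3 -32*x^3 dx = -648;  ∫_0^3 10*x^2 dx = 90;  ∫_0^3 8*x dx = 36;
    ∫_0^3 1 dx = 3.
  Sum: 34992/7 + 2916 − 5589/5 − 648 + 90 + 36 + 3 = 219732/35.
Adding: ||u||_{H^1}^2 = 63237/28 + 219732/35 = 1195113/140.


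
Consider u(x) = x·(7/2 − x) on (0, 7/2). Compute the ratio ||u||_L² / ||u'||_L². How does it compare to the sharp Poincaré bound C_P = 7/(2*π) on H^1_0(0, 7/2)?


||u||_L² / ||u'||_L² = 7*sqrt(10)/20 < C_P = 7/(2*π).

u(x) = x·(7/2 − x), so u'(x) = 7/2 - 2*x.
u(x) = x·(7/2 − x) vanishes at x = 0 and x = 7/2, so u ∈ H^1_0(0, 7/2). Differentiate via the product rule and integrate the resulting polynomials term by term.
  ∫_0^7/2 u² dx = ∫_0^7/2 (x^4 - 7*x^3 + 49*x^2/4) dx. Term by term:
    ∫_0^7/2 x^4 dx = 16807/160;  ∫_0^7/2 -7*x^3 dx = -16807/64;  ∫_0^7/2 49*x^2/4 dx = 16807/96.
  Sum: 16807/160 − 16807/64 + 16807/96 = 16807/960.
  ∫_0^7/2 (u')² dx = ∫_0^7/2 (4*x^2 - 14*x + 49/4) dx. Term by term:
    ∫_0^7/2 4*x^2 dx = 343/6;  ∫_0^7/2 -14*x dx = -343/4;  ∫_0^7/2 49/4 dx = 343/8.
  Sum: 343/6 − 343/4 + 343/8 = 343/24.
∫_0^7/2 u² dx = 16807/960, so ||u||_L² = 49*sqrt(105)/120.
∫_0^7/2 (u')² dx = 343/24, so ||u'||_L² = 7*sqrt(42)/12.
Ratio ||u||_L² / ||u'||_L² = 7*sqrt(10)/20.
Sharp Poincaré constant on H^1_0(0, 7/2) is C_P = L/π = 7/(2*π), achieved by sin(2*π/7·x).
A polynomial bump cannot attain the sharp Poincaré constant (only the first sine eigenfunction does), so the ratio is strictly less than C_P, consistent with ||u||_L² ≤ C_P ||u'||_L².


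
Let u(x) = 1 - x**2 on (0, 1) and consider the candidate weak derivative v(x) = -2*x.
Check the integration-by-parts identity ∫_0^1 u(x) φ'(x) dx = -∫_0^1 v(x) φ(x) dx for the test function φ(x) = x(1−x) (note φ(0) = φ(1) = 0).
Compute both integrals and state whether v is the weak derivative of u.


LHS = 1/6, RHS = 1/6. Yes, v = u' weakly.

u(x) = 1 - x**2, classical derivative u'(x) = -2*x.
φ(x) = x(1−x), so φ'(x) = 1 - 2*x.
Note φ(0) = φ(1) = 0, so the boundary term u·φ vanishes.
LHS = ∫_0^1 u(x) φ'(x) dx = ∫_0^1 (2*x^3 - x^2 - 2*x + 1) dx. Term by term:
  ∫_0^1 2*x^3 dx = 1/2;  ∫_0^1 -x^2 dx = -1/3;  ∫_0^1 -2*x dx = -1;
  ∫_0^1 1 dx = 1.
Sum: 1/2 − 1/3 − 1 + 1 = 1/6.
So LHS = 1/6.
∫_0^1 v(x) φ(x) dx = ∫_0^1 (2*x^3 - 2*x^2) dx. Term by term:
  ∫_0^1 2*x^3 dx = 1/2;  ∫_0^1 -2*x^2 dx = -2/3.
Sum: 1/2 − 2/3 = -1/6.
So RHS = -∫_0^1 v(x) φ(x) dx = 1/6.
LHS = RHS, so the identity holds for this test φ.
Moreover u is smooth here and v(x) = u'(x) = -2*x pointwise, so the identity holds for every test function. Hence v is the weak derivative of u.


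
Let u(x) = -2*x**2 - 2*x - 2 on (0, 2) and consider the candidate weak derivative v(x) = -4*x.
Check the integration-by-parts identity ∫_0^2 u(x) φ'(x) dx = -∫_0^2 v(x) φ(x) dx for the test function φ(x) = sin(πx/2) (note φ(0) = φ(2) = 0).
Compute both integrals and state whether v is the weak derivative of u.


LHS = 24/π, RHS = 16/π. No, v is not the weak derivative of u.

u(x) = -2*x**2 - 2*x - 2, classical derivative u'(x) = -4*x - 2.
φ(x) = sin(πx/2), so φ'(x) = π*cos(π*x/2)/2.
Note φ(0) = φ(2) = 0, so the boundary term u·φ vanishes.
LHS = ∫_0^2 u(x) φ'(x) dx = ∫_0^2 (-π*x^2*cos(π*x/2) - π*x*cos(π*x/2) - π*cos(π*x/2)) dx. Term by term:
  ∫_0^2 -π*cos(π*x/2) dx = 0;  ∫_0^2 -π*x*cos(π*x/2) dx = 8/π;  ∫_0^2 -π*x^2*cos(π*x/2) dx = 16/π.
Sum: 0 + 8/π + 16/π = 24/π.
So LHS = 24/π.
∫_0^2 v(x) φ(x) dx = ∫_0^2 (-4*x*sin(π*x/2)) dx. Term by term:
  ∫_0^2 -4*x*sin(π*x/2) dx = -16/π.
So RHS = -∫_0^2 v(x) φ(x) dx = 16/π.
LHS − RHS = 8/π ≠ 0, so the identity fails.
(For a valid weak derivative the identity must hold for EVERY test function, in particular this one. The failure shows v is NOT the weak derivative of u.)
Correct weak derivative would be u'(x) = -4*x - 2.


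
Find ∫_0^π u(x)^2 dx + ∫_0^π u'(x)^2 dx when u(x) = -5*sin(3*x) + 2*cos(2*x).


||u||_{H^1(0,π)}^2 = -120 + 135*π

u'(x) = -4*sin(2*x) - 15*cos(3*x).
Expand u² and (u')² and integrate term by term on (0, π), using: for integers n ≥ 1, ∫_0^π sin²(nx) dx = ∫_0^π cos²(nx) dx = π/2; for n ≠ n', ∫_0^π sin(nx)sin(n'x) dx = ∫_0^π cos(nx)cos(n'x) dx = 0; and by product-to-sum, ∫_0^π sin(nx)cos(n'x) dx = ½∫_0^π [sin((n+n')x) + sin((n−n')x)] dx, which is 0 when n+n' is even and 2n/(n²−n'²) when n+n' is odd (it need not vanish on (0, π)).
  u² squared terms: (-5)²·∫sin(3x)² dx = 25·π/2 = 25*π/2;  (2)²·∫cos(2x)² dx = 4·π/2 = 2*π.
  u² cross terms: 2·(-5)·(2)·∫sin(3x)·cos(2x) dx = -20·(6/5) = -24.
  So ∫_0^π u² dx = 25*π/2 + 2*π − 24 = -24 + 29*π/2.
  (u')² squared terms: (-15)²·∫cos(3x)² dx = 225·π/2 = 225*π/2;  (-4)²·∫sin(2x)² dx = 16·π/2 = 8*π.
  (u')² cross terms: 2·(-15)·(-4)·∫cos(3x)·sin(2x) dx = 120·(-4/5) = -96.
  So ∫_0^π (u')² dx = 225*π/2 + 8*π − 96 = -96 + 241*π/2.
||u||_{H^1}^2 = (-24 + 29*π/2) + (-96 + 241*π/2) = -120 + 135*π.


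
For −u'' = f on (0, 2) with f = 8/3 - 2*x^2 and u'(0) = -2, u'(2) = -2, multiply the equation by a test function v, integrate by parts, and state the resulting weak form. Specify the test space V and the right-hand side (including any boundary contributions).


V = H^1(0, 2) (v unrestricted at boundary; u is determined up to an additive constant); weak form: ∫_0^2 u'v' dx = ∫_0^2 (8/3 - 2*x^2) v dx − 2·v(2) + 2·v(0) for all v ∈ V.

Multiply both sides by a test function v and integrate from 0 to 2:
  ∫_0^2 −u''(x) v(x) dx = ∫_0^2 f(x) v(x) dx.
Integrate the LHS by parts once:
  ∫_0^2 −u'' v dx = −[u'(x) v(x)]_0^2 + ∫_0^2 u'(x) v'(x) dx.
Thus ∫_0^2 u'(x) v'(x) dx = ∫_0^2 f(x) v(x) dx + [u'(x) v(x)]_0^2.
Choose V so that boundary terms are either known or forced to vanish.
u has inhomogeneous Neumann u'(0) = -2, u'(2) = -2. [u' v]_0^2 = (-2)·v(2) − (-2)·v(0) = − 2·v(2) + 2·v(0). Take V = H^1(0, 2); boundary term becomes part of RHS.
Weak formulation: find u (satisfying any essential BC) such that ∫_0^2 u'(x) v'(x) dx = ∫_0^2 f v dx − 2·v(2) + 2·v(0) for all v ∈ V (Neumann data are natural BCs: they enter the RHS as boundary terms).
Substituting f(x) = 8/3 - 2*x^2, the right-hand side is ∫_0^2 (8/3 - 2*x^2) v dx − 2·v(2) + 2·v(0).
Compatibility check (pure Neumann): taking v ≡ 1 ∈ V gives 0 = ∫_0^2 f dx + (-2) − (-2), i.e. ∫_0^2 f dx must equal u'(0) − u'(2) = 0. Indeed ∫_0^2 (8/3 - 2*x^2) dx = 0, so the data are compatible. The solution is then unique only up to an additive constant (fix it e.g. by requiring ∫_0^2 u dx = 0).


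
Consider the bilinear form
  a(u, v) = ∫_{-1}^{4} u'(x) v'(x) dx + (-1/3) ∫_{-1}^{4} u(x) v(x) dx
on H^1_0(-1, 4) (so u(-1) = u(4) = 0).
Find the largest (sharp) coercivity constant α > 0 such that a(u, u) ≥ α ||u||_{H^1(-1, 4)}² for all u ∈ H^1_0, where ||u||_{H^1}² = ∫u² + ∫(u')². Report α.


α = (-25/3 + π^2)/(π^2 + 25)

Coercivity of a(·,·) on H^1_0(-1, 4) means a(u, u) ≥ α ||u||_{H^1}² for every u ∈ H^1_0.
The interval has length L = 5, and Poincaré/coercivity depend only on L. Here a(u, u) = ∫(u')² + (-1/3)·∫u².
Here c = -1/3 < 0 with |c| < (π/L)² = π^2/25, so coercivity still holds. The condition a(u,u) ≥ α||u||_{H^1}² reads (1−α)∫(u')² ≥ (α−c)∫u². Any admissible α is ≤ 1 (rapidly oscillating u have ∫u²/∫(u')² → 0), and α = 1 would force 0 ≥ (1−c)∫u², impossible since c < 1; so 1−α > 0. By the sharp Poincaré inequality on H^1_0 of an interval of length L, ∫(u')² ≥ (π/L)²∫u² with equality for the first sine mode sin(π(x−x₀)/L) (x₀ the left endpoint), so the inequality holds for all u iff (1−α)(π/L)² ≥ α − c, i.e. α ≤ ((π/L)² + c)/((π/L)² + 1) = (1 + c(L/π)²)/(1 + (L/π)²). (Direct route, valid since c ≤ 0: Poincaré gives c∫u² ≥ c(L/π)²∫(u')², so a(u,u) ≥ (1 + c(L/π)²)∫(u')², while ||u||_{H^1}² ≤ (1 + (L/π)²)∫(u')²; dividing yields the same α.) With (π/L)² = π^2/25 and c = -1/3, the largest admissible constant is α = ((π/L)² + c)/((π/L)² + 1).
Simplifying, α = (-25/3 + π^2)/(π^2 + 25).


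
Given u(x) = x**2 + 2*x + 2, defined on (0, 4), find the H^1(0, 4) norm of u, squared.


||u||_{H^1}^2 = 4384/5

The H^1 norm (squared) on an interval (0, L) is
  ||u||_{H^1}^2 = ∫_0^L u(x)^2 dx + ∫_0^L u'(x)^2 dx.
Compute u'(x) = 2*x + 2.
Then u(x)^2 = x**4 + 4*x**3 + 8*x**2 + 8*x + 4 and u'(x)^2 = 4*x**2 + 8*x + 4.
Integrate each monomial from 0 to 4 using ∫_0^4 c·x^n dx = c·4^(n+1)/(n+1):
  ∫_0^4 u(x)^2 dx = ∫_0^4 (x^4 + 4*x^3 + 8*x^2 + 8*x + 4) dx. Term by term:
    ∫_0^4 x^4 dx = 1024/5;  ∫_0^4 4*x^3 dx = 256;  ∫_0^4 8*x^2 dx = 512/3;
    ∫_0^4 8*x dx = 64;  ∫_0^4 4 dx = 16.
  Sum: 1024/5 + 256 + 512/3 + 64 + 16 = 10672/15.
  ∫_0^4 u'(x)^2 dx = ∫_0^4 (4*x^2 + 8*x + 4) dx. Term by term:
    ∫_0^4 4*x^2 dx = 256/3;  ∫_0^4 8*x dx = 64;  ∫_0^4 4 dx = 16.
  Sum: 256/3 + 64 + 16 = 496/3.
Adding: ||u||_{H^1}^2 = 10672/15 + 496/3 = 4384/5.


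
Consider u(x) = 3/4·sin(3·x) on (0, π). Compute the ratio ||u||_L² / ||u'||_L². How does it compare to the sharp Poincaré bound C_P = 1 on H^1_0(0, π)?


||u||_L² / ||u'||_L² = 1/3 < C_P = 1.

u(x) = 3/4·sin(3·x), so u'(x) = 9*cos(3*x)/4.
Writing u(x) = A·sin(kπx/L) with A = 3/4 and k = 3, use ∫_0^L sin²(kπx/L) dx = L/2 and ∫_0^L cos²(kπx/L) dx = L/2.
u² = 9/16·sin²(3·x) and (u')² = 81/16·cos²(3·x), and each of sin², cos² integrates to L/2 = π/2 over (0, π).
∫_0^π u² dx = 9*π/32, so ||u||_L² = 3*sqrt(2)*sqrt(π)/8.
∫_0^π (u')² dx = 81*π/32, so ||u'||_L² = 9*sqrt(2)*sqrt(π)/8.
Ratio ||u||_L² / ||u'||_L² = 1/3.
Sharp Poincaré constant on H^1_0(0, π) is C_P = L/π = 1, achieved by sin(x).
This is the k = 3 harmonic; the ratio L/(kπ) is strictly less than C_P = L/π, consistent with the sharp inequality ||u||_L² ≤ C_P ||u'||_L².


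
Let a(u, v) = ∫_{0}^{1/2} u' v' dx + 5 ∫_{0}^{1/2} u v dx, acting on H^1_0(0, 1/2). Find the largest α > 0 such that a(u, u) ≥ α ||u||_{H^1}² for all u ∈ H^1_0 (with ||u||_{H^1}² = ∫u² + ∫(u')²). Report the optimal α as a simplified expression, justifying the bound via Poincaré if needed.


α = 1

Coercivity of a(·,·) on H^1_0(0, 1/2) means a(u, u) ≥ α ||u||_{H^1}² for every u ∈ H^1_0.
The interval has length L = 1/2, and Poincaré/coercivity depend only on L. Here a(u, u) = ∫(u')² + (5)·∫u².
Here c = 5 ≥ 1, so a(u,u) = ∫(u')² + c∫u² ≥ ∫(u')² + ∫u² = ||u||_{H^1}², i.e. α = 1 works. No larger α is possible: a(u,u) ≥ α||u||_{H^1}² means (1−α)∫(u')² ≥ (α−c)∫u², and for the modes u_n = sin(nπ(x−x₀)/L) (x₀ the left endpoint) one has ∫u_n²/∫(u_n')² = (L/(nπ))² → 0, so a(u_n,u_n)/||u_n||_{H^1}² → 1. Hence the optimal constant is α = 1.
Therefore α = 1.


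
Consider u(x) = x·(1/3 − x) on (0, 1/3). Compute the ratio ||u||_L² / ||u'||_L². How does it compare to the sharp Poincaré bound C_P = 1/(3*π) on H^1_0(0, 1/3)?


||u||_L² / ||u'||_L² = sqrt(10)/30 < C_P = 1/(3*π).

u(x) = x·(1/3 − x), so u'(x) = 1/3 - 2*x.
u(x) = x·(1/3 − x) vanishes at x = 0 and x = 1/3, so u ∈ H^1_0(0, 1/3). Differentiate via the product rule and integrate the resulting polynomials term by term.
  ∫_0^1/3 u² dx = ∫_0^1/3 (x^4 - 2*x^3/3 + x^2/9) dx. Term by term:
    ∫_0^1/3 x^4 dx = 1/1215;  ∫_0^1/3 -2*x^3/3 dx = -1/486;  ∫_0^1/3 x^2/9 dx = 1/729.
  Sum: 1/1215 − 1/486 + 1/729 = 1/7290.
  ∫_0^1/3 (u')² dx = ∫_0^1/3 (4*x^2 - 4*x/3 + 1/9) dx. Term by term:
    ∫_0^1/3 4*x^2 dx = 4/81;  ∫_0^1/3 -4*x/3 dx = -2/27;  ∫_0^1/3 1/9 dx = 1/27.
  Sum: 4/81 − 2/27 + 1/27 = 1/81.
∫_0^1/3 u² dx = 1/7290, so ||u||_L² = sqrt(10)/270.
∫_0^1/3 (u')² dx = 1/81, so ||u'||_L² = 1/9.
Ratio ||u||_L² / ||u'||_L² = sqrt(10)/30.
Sharp Poincaré constant on H^1_0(0, 1/3) is C_P = L/π = 1/(3*π), achieved by sin(3*π·x).
A polynomial bump cannot attain the sharp Poincaré constant (only the first sine eigenfunction does), so the ratio is strictly less than C_P, consistent with ||u||_L² ≤ C_P ||u'||_L².


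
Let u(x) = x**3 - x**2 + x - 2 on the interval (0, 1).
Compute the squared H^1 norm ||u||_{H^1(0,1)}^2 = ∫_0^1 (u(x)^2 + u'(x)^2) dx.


||u||_{H^1}^2 = 779/210

The H^1 norm (squared) on an interval (0, L) is
  ||u||_{H^1}^2 = ∫_0^L u(x)^2 dx + ∫_0^L u'(x)^2 dx.
Compute u'(x) = 3*x**2 - 2*x + 1.
Then u(x)^2 = x**6 - 2*x**5 + 3*x**4 - 6*x**3 + 5*x**2 - 4*x + 4 and u'(x)^2 = 9*x**4 - 12*x**3 + 10*x**2 - 4*x + 1.
Integrate each monomial from 0 to 1 using ∫_0^1 c·x^n dx = c·1^(n+1)/(n+1):
  ∫_0^1 u(x)^2 dx = ∫_0^1 (x^6 - 2*x^5 + 3*x^4 - 6*x^3 + 5*x^2 - 4*x + 4) dx. Term by term:
    ∫_0^1 x^6 dx = 1/7;  ∫_0^1 -2*x^5 dx = -1/3;  ∫_0^1 3*x^4 dx = 3/5;
    ∫_0^1 -6*x^3 dx = -3/2;  ∫_0^1 5*x^2 dx = 5/3;  ∫_0^1 -4*x dx = -2;
    ∫_0^1 4 dx = 4.
  Sum: 1/7 − 1/3 + 3/5 − 3/2 + 5/3 − 2 + 4 = 541/210.
  ∫_0^1 u'(x)^2 dx = ∫_0^1 (9*x^4 - 12*x^3 + 10*x^2 - 4*x + 1) dx. Term by term:
    ∫_0^1 9*x^4 dx = 9/5;  ∫_0^1 -12*x^3 dx = -3;  ∫_0^1 10*x^2 dx = 10/3;
    ∫_0^1 -4*x dx = -2;  ∫_0^1 1 dx = 1.
  Sum: 9/5 − 3 + 10/3 − 2 + 1 = 17/15.
Adding: ||u||_{H^1}^2 = 541/210 + 17/15 = 779/210.


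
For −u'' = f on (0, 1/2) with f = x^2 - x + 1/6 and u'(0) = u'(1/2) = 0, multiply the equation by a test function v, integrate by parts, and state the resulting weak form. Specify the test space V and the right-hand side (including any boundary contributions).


V = H^1(0, 1/2) (no boundary constraint on v; u is determined up to an additive constant); weak form: ∫_0^1/2 u'v' dx = ∫_0^1/2 (x^2 - x + 1/6) v dx for all v ∈ V.

Multiply both sides by a test function v and integrate from 0 to 1/2:
  ∫_0^1/2 −u''(x) v(x) dx = ∫_0^1/2 f(x) v(x) dx.
Integrate the LHS by parts once:
  ∫_0^1/2 −u'' v dx = −[u'(x) v(x)]_0^1/2 + ∫_0^1/2 u'(x) v'(x) dx.
Thus ∫_0^1/2 u'(x) v'(x) dx = ∫_0^1/2 f(x) v(x) dx + [u'(x) v(x)]_0^1/2.
Choose V so that boundary terms are either known or forced to vanish.
u has homogeneous Neumann: u'(0) = u'(1/2) = 0. So [u' v]_0^1/2 = 0·v(1/2) − 0·v(0) = 0 for any v; take V = H^1(0, 1/2).
Weak formulation: find u (satisfying any essential BC) such that ∫_0^1/2 u'(x) v'(x) dx = ∫_0^1/2 f v dx for all v ∈ V (homogeneous Neumann, so boundary terms vanish).
Substituting f(x) = x^2 - x + 1/6, the right-hand side is ∫_0^1/2 (x^2 - x + 1/6) v dx.
Compatibility check (pure Neumann): taking v ≡ 1 ∈ V gives 0 = ∫_0^1/2 f dx + (0) − (0), i.e. ∫_0^1/2 f dx must equal u'(0) − u'(1/2) = 0. Indeed ∫_0^1/2 (x^2 - x + 1/6) dx = 0, so the data are compatible. The solution is then unique only up to an additive constant (fix it e.g. by requiring ∫_0^1/2 u dx = 0).


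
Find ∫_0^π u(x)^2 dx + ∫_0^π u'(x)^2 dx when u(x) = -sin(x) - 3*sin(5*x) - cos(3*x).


||u||_{H^1(0,π)}^2 = 123*π

u'(x) = 3*sin(3*x) - cos(x) - 15*cos(5*x).
Expand u² and (u')² and integrate term by term on (0, π), using: for integers n ≥ 1, ∫_0^π sin²(nx) dx = ∫_0^π cos²(nx) dx = π/2; for n ≠ n', ∫_0^π sin(nx)sin(n'x) dx = ∫_0^π cos(nx)cos(n'x) dx = 0; and by product-to-sum, ∫_0^π sin(nx)cos(n'x) dx = ½∫_0^π [sin((n+n')x) + sin((n−n')x)] dx, which is 0 when n+n' is even and 2n/(n²−n'²) when n+n' is odd (it need not vanish on (0, π)).
  u² squared terms: (-1)²·∫cos(3x)² dx = 1·π/2 = π/2;  (-1)²·∫sin(x)² dx = 1·π/2 = π/2;  (-3)²·∫sin(5x)² dx = 9·π/2 = 9*π/2.
  u² cross terms: 2·(-1)·(-1)·∫cos(3x)·sin(x) dx = 2·(0) = 0;  2·(-1)·(-3)·∫cos(3x)·sin(5x) dx = 6·(0) = 0;  2·(-1)·(-3)·∫sin(x)·sin(5x) dx = 6·(0) = 0.
  So ∫_0^π u² dx = π/2 + π/2 + 9*π/2 + 0 + 0 + 0 = 11*π/2.
  (u')² squared terms: (-1)²·∫cos(x)² dx = 1·π/2 = π/2;  (-15)²·∫cos(5x)² dx = 225·π/2 = 225*π/2;  (3)²·∫sin(3x)² dx = 9·π/2 = 9*π/2.
  (u')² cross terms: 2·(-1)·(-15)·∫cos(x)·cos(5x) dx = 30·(0) = 0;  2·(-1)·(3)·∫cos(x)·sin(3x) dx = -6·(0) = 0;  2·(-15)·(3)·∫cos(5x)·sin(3x) dx = -90·(0) = 0.
  So ∫_0^π (u')² dx = π/2 + 225*π/2 + 9*π/2 + 0 + 0 + 0 = 235*π/2.
||u||_{H^1}^2 = (11*π/2) + (235*π/2) = 123*π.


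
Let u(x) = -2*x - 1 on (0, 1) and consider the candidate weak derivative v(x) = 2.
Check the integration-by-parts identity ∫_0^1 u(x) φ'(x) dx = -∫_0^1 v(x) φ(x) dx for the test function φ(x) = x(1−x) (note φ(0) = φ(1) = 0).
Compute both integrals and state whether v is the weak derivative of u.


LHS = 1/3, RHS = -1/3. No, v is not the weak derivative of u.

u(x) = -2*x - 1, classical derivative u'(x) = -2.
φ(x) = x(1−x), so φ'(x) = 1 - 2*x.
Note φ(0) = φ(1) = 0, so the boundary term u·φ vanishes.
LHS = ∫_0^1 u(x) φ'(x) dx = ∫_0^1 (4*x^2 - 1) dx. Term by term:
  ∫_0^1 4*x^2 dx = 4/3;  ∫_0^1 -1 dx = -1.
Sum: 4/3 − 1 = 1/3.
So LHS = 1/3.
∫_0^1 v(x) φ(x) dx = ∫_0^1 (-2*x^2 + 2*x) dx. Term by term:
  ∫_0^1 -2*x^2 dx = -2/3;  ∫_0^1 2*x dx = 1.
Sum: -2/3 + 1 = 1/3.
So RHS = -∫_0^1 v(x) φ(x) dx = -1/3.
LHS − RHS = 2/3 ≠ 0, so the identity fails.
(For a valid weak derivative the identity must hold for EVERY test function, in particular this one. The failure shows v is NOT the weak derivative of u.)
Correct weak derivative would be u'(x) = -2.


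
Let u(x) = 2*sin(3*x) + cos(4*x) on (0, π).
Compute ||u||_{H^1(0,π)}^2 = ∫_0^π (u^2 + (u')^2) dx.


||u||_{H^1(0,π)}^2 = -408/7 + 57*π/2

u'(x) = -4*sin(4*x) + 6*cos(3*x).
Expand u² and (u')² and integrate term by term on (0, π), using: for integers n ≥ 1, ∫_0^π sin²(nx) dx = ∫_0^π cos²(nx) dx = π/2; for n ≠ n', ∫_0^π sin(nx)sin(n'x) dx = ∫_0^π cos(nx)cos(n'x) dx = 0; and by product-to-sum, ∫_0^π sin(nx)cos(n'x) dx = ½∫_0^π [sin((n+n')x) + sin((n−n')x)] dx, which is 0 when n+n' is even and 2n/(n²−n'²) when n+n' is odd (it need not vanish on (0, π)).
  u² squared terms: (2)²·∫sin(3x)² dx = 4·π/2 = 2*π;  (1)²·∫cos(4x)² dx = 1·π/2 = π/2.
  u² cross terms: 2·(2)·(1)·∫sin(3x)·cos(4x) dx = 4·(-6/7) = -24/7.
  So ∫_0^π u² dx = 2*π + π/2 − 24/7 = -24/7 + 5*π/2.
  (u')² squared terms: (-4)²·∫sin(4x)² dx = 16·π/2 = 8*π;  (6)²·∫cos(3x)² dx = 36·π/2 = 18*π.
  (u')² cross terms: 2·(-4)·(6)·∫sin(4x)·cos(3x) dx = -48·(8/7) = -384/7.
  So ∫_0^π (u')² dx = 8*π + 18*π − 384/7 = -384/7 + 26*π.
||u||_{H^1}^2 = (-24/7 + 5*π/2) + (-384/7 + 26*π) = -408/7 + 57*π/2.


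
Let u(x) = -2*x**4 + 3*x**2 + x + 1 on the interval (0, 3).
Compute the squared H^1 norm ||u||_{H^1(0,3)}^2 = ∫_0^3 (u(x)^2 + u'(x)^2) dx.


||u||_{H^1}^2 = 1423743/70

The H^1 norm (squared) on an interval (0, L) is
  ||u||_{H^1}^2 = ∫_0^L u(x)^2 dx + ∫_0^L u'(x)^2 dx.
Compute u'(x) = -8*x**3 + 6*x + 1.
Then u(x)^2 = 4*x**8 - 12*x**6 - 4*x**5 + 5*x**4 + 6*x**3 + 7*x**2 + 2*x + 1 and u'(x)^2 = 64*x**6 - 96*x**4 - 16*x**3 + 36*x**2 + 12*x + 1.
Integrate each monomial from 0 to 3 using ∫_0^3 c·x^n dx = c·3^(n+1)/(n+1):
  ∫_0^3 u(x)^2 dx = ∫_0^3 (4*x^8 - 12*x^6 - 4*x^5 + 5*x^4 + 6*x^3 + 7*x^2 + 2*x + 1) dx. Term by term:
    ∫_0^3 4*x^8 dx = 8748;  ∫_0^3 -12*x^6 dx = -26244/7;  ∫_0^3 -4*x^5 dx = -486;
    ∫_0^3 5*x^4 dx = 243;  ∫_0^3 6*x^3 dx = 243/2;  ∫_0^3 7*x^2 dx = 63;
    ∫_0^3 2*x dx = 9;  ∫_0^3 1 dx = 3.
  Sum: 8748 − 26244/7 − 486 + 243 + 243/2 + 63 + 9 + 3 = 69333/14.
  ∫_0^3 u'(x)^2 dx = ∫_0^3 (64*x^6 - 96*x^4 - 16*x^3 + 36*x^2 + 12*x + 1) dx. Term by term:
    ∫_0^3 64*x^6 dx = 139968/7;  ∫_0^3 -96*x^4 dx = -23328/5;  ∫_0^3 -16*x^3 dx = -324;
    ∫_0^3 36*x^2 dx = 324;  ∫_0^3 12*x dx = 54;  ∫_0^3 1 dx = 3.
  Sum: 139968/7 − 23328/5 − 324 + 324 + 54 + 3 = 538539/35.
Adding: ||u||_{H^1}^2 = 69333/14 + 538539/35 = 1423743/70.


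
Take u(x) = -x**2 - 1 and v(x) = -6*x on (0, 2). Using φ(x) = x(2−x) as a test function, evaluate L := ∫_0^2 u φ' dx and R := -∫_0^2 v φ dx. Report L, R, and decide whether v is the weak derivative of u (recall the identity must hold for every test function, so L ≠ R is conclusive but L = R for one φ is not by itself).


LHS = 8/3, RHS = 8. No, v is not the weak derivative of u.

u(x) = -x**2 - 1, classical derivative u'(x) = -2*x.
φ(x) = x(2−x), so φ'(x) = 2 - 2*x.
Note φ(0) = φ(2) = 0, so the boundary term u·φ vanishes.
LHS = ∫_0^2 u(x) φ'(x) dx = ∫_0^2 (2*x^3 - 2*x^2 + 2*x - 2) dx. Term by term:
  ∫_0^2 2*x^3 dx = 8;  ∫_0^2 -2*x^2 dx = -16/3;  ∫_0^2 2*x dx = 4;
  ∫_0^2 -2 dx = -4.
Sum: 8 − 16/3 + 4 − 4 = 8/3.
So LHS = 8/3.
∫_0^2 v(x) φ(x) dx = ∫_0^2 (6*x^3 - 12*x^2) dx. Term by term:
  ∫_0^2 6*x^3 dx = 24;  ∫_0^2 -12*x^2 dx = -32.
Sum: 24 − 32 = -8.
So RHS = -∫_0^2 v(x) φ(x) dx = 8.
LHS − RHS = -16/3 ≠ 0, so the identity fails.
(For a valid weak derivative the identity must hold for EVERY test function, in particular this one. The failure shows v is NOT the weak derivative of u.)
Correct weak derivative would be u'(x) = -2*x.


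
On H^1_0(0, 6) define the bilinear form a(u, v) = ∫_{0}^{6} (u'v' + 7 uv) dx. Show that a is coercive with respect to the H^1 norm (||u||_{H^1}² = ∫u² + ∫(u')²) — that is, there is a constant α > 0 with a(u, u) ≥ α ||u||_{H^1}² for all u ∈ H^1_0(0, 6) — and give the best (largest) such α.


α = 1

Coercivity of a(·,·) on H^1_0(0, 6) means a(u, u) ≥ α ||u||_{H^1}² for every u ∈ H^1_0.
The interval has length L = 6, and Poincaré/coercivity depend only on L. Here a(u, u) = ∫(u')² + (7)·∫u².
Here c = 7 ≥ 1, so a(u,u) = ∫(u')² + c∫u² ≥ ∫(u')² + ∫u² = ||u||_{H^1}², i.e. α = 1 works. No larger α is possible: a(u,u) ≥ α||u||_{H^1}² means (1−α)∫(u')² ≥ (α−c)∫u², and for the modes u_n = sin(nπ(x−x₀)/L) (x₀ the left endpoint) one has ∫u_n²/∫(u_n')² = (L/(nπ))² → 0, so a(u_n,u_n)/||u_n||_{H^1}² → 1. Hence the optimal constant is α = 1.
Therefore α = 1.


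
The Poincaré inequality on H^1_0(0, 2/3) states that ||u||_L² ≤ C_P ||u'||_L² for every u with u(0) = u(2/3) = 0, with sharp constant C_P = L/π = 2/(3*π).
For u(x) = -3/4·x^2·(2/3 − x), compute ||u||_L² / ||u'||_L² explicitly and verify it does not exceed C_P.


||u||_L² / ||u'||_L² = sqrt(14)/21 < C_P = 2/(3*π).

u(x) = -3/4·x^2·(2/3 − x), so u'(x) = x*(9*x - 4)/4.
u(x) = -3/4·x^2·(2/3 − x) vanishes at x = 0 and x = 2/3, so u ∈ H^1_0(0, 2/3). Differentiate via the product rule and integrate the resulting polynomials term by term.
  ∫_0^2/3 u² dx = ∫_0^2/3 (9*x^6/16 - 3*x^5/4 + x^4/4) dx. Term by term:
    ∫_0^2/3 9*x^6/16 dx = 8/1701;  ∫_0^2/3 -3*x^5/4 dx = -8/729;  ∫_0^2/3 x^4/4 dx = 8/1215.
  Sum: 8/1701 − 8/729 + 8/1215 = 8/25515.
  ∫_0^2/3 (u')² dx = ∫_0^2/3 (81*x^4/16 - 9*x^3/2 + x^2) dx. Term by term:
    ∫_0^2/3 81*x^4/16 dx = 2/15;  ∫_0^2/3 -9*x^3/2 dx = -2/9;  ∫_0^2/3 x^2 dx = 8/81.
  Sum: 2/15 − 2/9 + 8/81 = 4/405.
∫_0^2/3 u² dx = 8/25515, so ||u||_L² = 2*sqrt(70)/945.
∫_0^2/3 (u')² dx = 4/405, so ||u'||_L² = 2*sqrt(5)/45.
Ratio ||u||_L² / ||u'||_L² = sqrt(14)/21.
Sharp Poincaré constant on H^1_0(0, 2/3) is C_P = L/π = 2/(3*π), achieved by sin(3*π/2·x).
A polynomial bump cannot attain the sharp Poincaré constant (only the first sine eigenfunction does), so the ratio is strictly less than C_P, consistent with ||u||_L² ≤ C_P ||u'||_L².


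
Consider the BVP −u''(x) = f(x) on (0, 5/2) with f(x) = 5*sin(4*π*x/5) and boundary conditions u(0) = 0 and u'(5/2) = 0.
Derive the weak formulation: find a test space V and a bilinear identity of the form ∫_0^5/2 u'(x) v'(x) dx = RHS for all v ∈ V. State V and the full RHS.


V = {v ∈ H^1(0, 5/2) : v(0) = 0} (test functions vanish at x = 0 where u is specified); weak form: ∫_0^5/2 u'v' dx = ∫_0^5/2 (5*sin(4*π*x/5)) v dx for all v ∈ V.

Multiply both sides by a test function v and integrate from 0 to 5/2:
  ∫_0^5/2 −u''(x) v(x) dx = ∫_0^5/2 f(x) v(x) dx.
Integrate the LHS by parts once:
  ∫_0^5/2 −u'' v dx = −[u'(x) v(x)]_0^5/2 + ∫_0^5/2 u'(x) v'(x) dx.
Thus ∫_0^5/2 u'(x) v'(x) dx = ∫_0^5/2 f(x) v(x) dx + [u'(x) v(x)]_0^5/2.
Choose V so that boundary terms are either known or forced to vanish.
Mixed BC: u(0) = 0 (Dirichlet) and u'(5/2) = 0 (Neumann). Define V = {v ∈ H^1(0, 5/2) : v(0) = 0}. Then [u' v]_0^5/2 = u'(5/2)·v(5/2) − u'(0)·0 = 0.
Weak formulation: find u (satisfying any essential BC) such that ∫_0^5/2 u'(x) v'(x) dx = ∫_0^5/2 f v dx for all v ∈ V (Dirichlet at 0 absorbed into V; the Neumann datum at x = 5/2 is zero, so no boundary term remains).
Substituting f(x) = 5*sin(4*π*x/5), the right-hand side is ∫_0^5/2 (5*sin(4*π*x/5)) v dx.


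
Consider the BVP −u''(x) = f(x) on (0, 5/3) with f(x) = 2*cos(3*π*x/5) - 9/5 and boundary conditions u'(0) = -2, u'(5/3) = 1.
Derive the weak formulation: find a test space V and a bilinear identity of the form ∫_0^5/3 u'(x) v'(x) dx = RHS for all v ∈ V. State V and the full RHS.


V = H^1(0, 5/3) (v unrestricted at boundary; u is determined up to an additive constant); weak form: ∫_0^5/3 u'v' dx = ∫_0^5/3 (2*cos(3*π*x/5) - 9/5) v dx + v(5/3) + 2·v(0) for all v ∈ V.

Multiply both sides by a test function v and integrate from 0 to 5/3:
  ∫_0^5/3 −u''(x) v(x) dx = ∫_0^5/3 f(x) v(x) dx.
Integrate the LHS by parts once:
  ∫_0^5/3 −u'' v dx = −[u'(x) v(x)]_0^5/3 + ∫_0^5/3 u'(x) v'(x) dx.
Thus ∫_0^5/3 u'(x) v'(x) dx = ∫_0^5/3 f(x) v(x) dx + [u'(x) v(x)]_0^5/3.
Choose V so that boundary terms are either known or forced to vanish.
u has inhomogeneous Neumann u'(0) = -2, u'(5/3) = 1. [u' v]_0^5/3 = (1)·v(5/3) − (-2)·v(0) = v(5/3) + 2·v(0). Take V = H^1(0, 5/3); boundary term becomes part of RHS.
Weak formulation: find u (satisfying any essential BC) such that ∫_0^5/3 u'(x) v'(x) dx = ∫_0^5/3 f v dx + v(5/3) + 2·v(0) for all v ∈ V (Neumann data are natural BCs: they enter the RHS as boundary terms).
Substituting f(x) = 2*cos(3*π*x/5) - 9/5, the right-hand side is ∫_0^5/3 (2*cos(3*π*x/5) - 9/5) v dx + v(5/3) + 2·v(0).
Compatibility check (pure Neumann): taking v ≡ 1 ∈ V gives 0 = ∫_0^5/3 f dx + (1) − (-2), i.e. ∫_0^5/3 f dx must equal u'(0) − u'(5/3) = -3. Indeed ∫_0^5/3 (2*cos(3*π*x/5) - 9/5) dx = -3, so the data are compatible. The solution is then unique only up to an additive constant (fix it e.g. by requiring ∫_0^5/3 u dx = 0).


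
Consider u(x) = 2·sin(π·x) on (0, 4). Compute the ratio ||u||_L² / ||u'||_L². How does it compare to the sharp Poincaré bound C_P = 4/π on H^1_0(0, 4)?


||u||_L² / ||u'||_L² = 1/π < C_P = 4/π.

u(x) = 2·sin(π·x), so u'(x) = 2*π*cos(π*x).
Writing u(x) = A·sin(kπx/L) with A = 2 and k = 4, use ∫_0^L sin²(kπx/L) dx = L/2 and ∫_0^L cos²(kπx/L) dx = L/2.
u² = 4·sin²(π·x) and (u')² = 4*π^2·cos²(π·x), and each of sin², cos² integrates to L/2 = 2 over (0, 4).
∫_0^4 u² dx = 8, so ||u||_L² = 2*sqrt(2).
∫_0^4 (u')² dx = 8*π^2, so ||u'||_L² = 2*sqrt(2)*π.
Ratio ||u||_L² / ||u'||_L² = 1/π.
Sharp Poincaré constant on H^1_0(0, 4) is C_P = L/π = 4/π, achieved by sin(π/4·x).
This is the k = 4 harmonic; the ratio L/(kπ) is strictly less than C_P = L/π, consistent with the sharp inequality ||u||_L² ≤ C_P ||u'||_L².


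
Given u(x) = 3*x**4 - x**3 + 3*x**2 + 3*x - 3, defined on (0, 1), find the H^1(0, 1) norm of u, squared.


||u||_{H^1}^2 = 12059/140

The H^1 norm (squared) on an interval (0, L) is
  ||u||_{H^1}^2 = ∫_0^L u(x)^2 dx + ∫_0^L u'(x)^2 dx.
Compute u'(x) = 12*x**3 - 3*x**2 + 6*x + 3.
Then u(x)^2 = 9*x**8 - 6*x**7 + 19*x**6 + 12*x**5 - 15*x**4 + 24*x**3 - 9*x**2 - 18*x + 9 and u'(x)^2 = 144*x**6 - 72*x**5 + 153*x**4 + 36*x**3 + 18*x**2 + 36*x + 9.
Integrate each monomial from 0 to 1 using ∫_0^1 c·x^n dx = c·1^(n+1)/(n+1):
  ∫_0^1 u(x)^2 dx = ∫_0^1 (9*x^8 - 6*x^7 + 19*x^6 + 12*x^5 - 15*x^4 + 24*x^3 - 9*x^2 - 18*x + 9) dx. Term by term:
    ∫_0^1 9*x^8 dx = 1;  ∫_0^1 -6*x^7 dx = -3/4;  ∫_0^1 19*x^6 dx = 19/7;
    ∫_0^1 12*x^5 dx = 2;  ∫_0^1 -15*x^4 dx = -3;  ∫_0^1 24*x^3 dx = 6;
    ∫_0^1 -9*x^2 dx = -3;  ∫_0^1 -18*x dx = -9;  ∫_0^1 9 dx = 9.
  Sum: 1 − 3/4 + 19/7 + 2 − 3 + 6 − 3 − 9 + 9 = 139/28.
  ∫_0^1 u'(x)^2 dx = ∫_0^1 (144*x^6 - 72*x^5 + 153*x^4 + 36*x^3 + 18*x^2 + 36*x + 9) dx. Term by term:
    ∫_0^1 144*x^6 dx = 144/7;  ∫_0^1 -72*x^5 dx = -12;  ∫_0^1 153*x^4 dx = 153/5;
    ∫_0^1 36*x^3 dx = 9;  ∫_0^1 18*x^2 dx = 6;  ∫_0^1 36*x dx = 18;
    ∫_0^1 9 dx = 9.
  Sum: 144/7 − 12 + 153/5 + 9 + 6 + 18 + 9 = 2841/35.
Adding: ||u||_{H^1}^2 = 139/28 + 2841/35 = 12059/140.


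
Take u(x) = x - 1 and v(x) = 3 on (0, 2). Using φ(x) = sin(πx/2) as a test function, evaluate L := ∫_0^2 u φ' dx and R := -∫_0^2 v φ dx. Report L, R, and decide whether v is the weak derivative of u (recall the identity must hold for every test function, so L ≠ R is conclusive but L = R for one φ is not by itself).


LHS = -4/π, RHS = -12/π. No, v is not the weak derivative of u.

u(x) = x - 1, classical derivative u'(x) = 1.
φ(x) = sin(πx/2), so φ'(x) = π*cos(π*x/2)/2.
Note φ(0) = φ(2) = 0, so the boundary term u·φ vanishes.
LHS = ∫_0^2 u(x) φ'(x) dx = ∫_0^2 (π*x*cos(π*x/2)/2 - π*cos(π*x/2)/2) dx. Term by term:
  ∫_0^2 -π*cos(π*x/2)/2 dx = 0;  ∫_0^2 π*x*cos(π*x/2)/2 dx = -4/π.
Sum: 0 − 4/π = -4/π.
So LHS = -4/π.
∫_0^2 v(x) φ(x) dx = ∫_0^2 (3*sin(π*x/2)) dx. Term by term:
  ∫_0^2 3*sin(π*x/2) dx = 12/π.
So RHS = -∫_0^2 v(x) φ(x) dx = -12/π.
LHS − RHS = 8/π ≠ 0, so the identity fails.
(For a valid weak derivative the identity must hold for EVERY test function, in particular this one. The failure shows v is NOT the weak derivative of u.)
Correct weak derivative would be u'(x) = 1.
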